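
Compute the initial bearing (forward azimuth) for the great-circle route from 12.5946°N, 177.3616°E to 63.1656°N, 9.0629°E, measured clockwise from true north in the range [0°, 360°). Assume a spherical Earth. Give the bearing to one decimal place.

Δλ = 9.0629 − 177.3616 = -168.2987°.
θ = atan2( sin Δλ · cos φ₂ , cos φ₁ · sin φ₂ − sin φ₁ · cos φ₂ · cos Δλ )
  = atan2(-0.09155, 0.96723) = -5.407° → normalised to [0°, 360°): 354.593°.

354.6°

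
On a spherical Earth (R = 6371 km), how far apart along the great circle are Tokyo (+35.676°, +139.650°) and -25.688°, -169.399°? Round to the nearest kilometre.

8670 km

Δλ = -169.399 − 139.650 = -309.049°; wrapped into (−180°, 180°]: 50.951°.
Δφ = -25.688 − 35.676 = -61.364°.
a = sin²(Δφ/2) + cos φ₁ · cos φ₂ · sin²(Δλ/2) = 0.395812.
c = 2·atan2(√a, √(1−a)) = 1.36088 rad → d = 6371·c ≈ 8670.18 km.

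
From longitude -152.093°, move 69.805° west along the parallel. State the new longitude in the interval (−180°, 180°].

+138.102°

Start at -152.093°; shift −69.805° → -221.898°.
-221.898° lies outside (−180°, 180°]; add 360° → +138.102°.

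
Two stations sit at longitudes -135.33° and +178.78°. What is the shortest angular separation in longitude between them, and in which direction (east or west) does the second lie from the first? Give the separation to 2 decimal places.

45.89° west

Raw difference: 178.78 − -135.33 = 314.11°.
Normalise into (−180°, 180°]: 314.11° − 360° = -45.89°.
Negative ⇒ the second point lies to the west; separation 45.89°.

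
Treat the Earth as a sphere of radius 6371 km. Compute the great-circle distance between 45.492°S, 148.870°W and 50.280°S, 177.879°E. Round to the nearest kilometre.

Δλ = 177.879 − -148.870 = 326.749°; wrapped into (−180°, 180°]: -33.251°.
Δφ = -50.280 − -45.492 = -4.788°.
a = sin²(Δφ/2) + cos φ₁ · cos φ₂ · sin²(Δλ/2) = 0.038416.
c = 2·atan2(√a, √(1−a)) = 0.39456 rad → d = 6371·c ≈ 2513.72 km.

2514 km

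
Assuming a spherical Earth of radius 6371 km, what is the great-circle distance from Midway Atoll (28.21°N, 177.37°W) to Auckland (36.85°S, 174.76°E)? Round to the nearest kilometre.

Δλ = 174.76 − -177.37 = 352.13°; wrapped into (−180°, 180°]: -7.87°.
Δφ = -36.85 − 28.21 = -65.06°.
a = sin²(Δφ/2) + cos φ₁ · cos φ₂ · sin²(Δλ/2) = 0.292486.
c = 2·atan2(√a, √(1−a)) = 1.14282 rad → d = 6371·c ≈ 7280.93 km.

7281 km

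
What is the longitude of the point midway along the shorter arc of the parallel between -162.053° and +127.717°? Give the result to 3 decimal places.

+162.832°

Signed shortest Δλ from -162.053° to +127.717° is -70.230°.
Midpoint longitude = -162.053° + (-70.230°)/2 = -162.053° − 35.115° = -197.168°.
Normalise into (−180°, 180°]: +162.832°.
(The naïve average (-162.053 + +127.717)/2 = -17.168° is on the wrong side of the globe.)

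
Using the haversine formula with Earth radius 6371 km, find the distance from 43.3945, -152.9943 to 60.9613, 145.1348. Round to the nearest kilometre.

4439 km

Δλ = 145.1348 − -152.9943 = 298.1291°; wrapped into (−180°, 180°]: -61.8709°.
Δφ = 60.9613 − 43.3945 = 17.5668°.
a = sin²(Δφ/2) + cos φ₁ · cos φ₂ · sin²(Δλ/2) = 0.116528.
c = 2·atan2(√a, √(1−a)) = 0.69673 rad → d = 6371·c ≈ 4438.88 km.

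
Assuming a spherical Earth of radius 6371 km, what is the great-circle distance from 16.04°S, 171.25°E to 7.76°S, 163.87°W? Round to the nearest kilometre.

2856 km

Δλ = -163.87 − 171.25 = -335.12°; wrapped into (−180°, 180°]: 24.88°.
Δφ = -7.76 − -16.04 = 8.28°.
a = sin²(Δφ/2) + cos φ₁ · cos φ₂ · sin²(Δλ/2) = 0.049401.
c = 2·atan2(√a, √(1−a)) = 0.44827 rad → d = 6371·c ≈ 2855.95 km.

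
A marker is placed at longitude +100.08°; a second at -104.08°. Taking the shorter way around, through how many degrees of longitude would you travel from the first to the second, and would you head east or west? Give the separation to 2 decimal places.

155.84° east

Raw difference: -104.08 − 100.08 = -204.16°.
Normalise into (−180°, 180°]: -204.16° + 360° = 155.84°.
Positive ⇒ the second point lies to the east; separation 155.84°.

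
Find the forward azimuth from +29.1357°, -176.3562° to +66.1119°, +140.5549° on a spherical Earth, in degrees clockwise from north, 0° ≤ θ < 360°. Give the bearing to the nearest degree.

Δλ = 140.5549 − -176.3562 = 316.9111°; wrapped into (−180°, 180°]: -43.0889°.
θ = atan2( sin Δλ · cos φ₂ , cos φ₁ · sin φ₂ − sin φ₁ · cos φ₂ · cos Δλ )
  = atan2(-0.27664, 0.65466) = -22.907° → normalised to [0°, 360°): 337.093°.

337°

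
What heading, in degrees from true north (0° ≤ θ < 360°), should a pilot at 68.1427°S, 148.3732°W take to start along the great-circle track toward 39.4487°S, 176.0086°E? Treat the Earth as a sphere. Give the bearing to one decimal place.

307.6°

Δλ = 176.0086 − -148.3732 = 324.3818°; wrapped into (−180°, 180°]: -35.6182°.
θ = atan2( sin Δλ · cos φ₂ , cos φ₁ · sin φ₂ − sin φ₁ · cos φ₂ · cos Δλ )
  = atan2(-0.44971, 0.34605) = -52.422° → normalised to [0°, 360°): 307.578°.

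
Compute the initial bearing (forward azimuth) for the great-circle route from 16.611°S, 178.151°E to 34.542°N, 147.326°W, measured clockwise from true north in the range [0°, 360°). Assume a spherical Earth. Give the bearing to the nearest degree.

32°

Δλ = -147.326 − 178.151 = -325.477°; wrapped into (−180°, 180°]: 34.523°.
θ = atan2( sin Δλ · cos φ₂ , cos φ₁ · sin φ₂ − sin φ₁ · cos φ₂ · cos Δλ )
  = atan2(0.46683, 0.73736) = 32.338° → normalised to [0°, 360°): 32.338°.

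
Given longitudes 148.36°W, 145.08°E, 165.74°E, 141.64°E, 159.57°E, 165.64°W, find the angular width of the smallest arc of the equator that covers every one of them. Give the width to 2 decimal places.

70.00°

Sort the longitudes: -165.64°, -148.36°, +141.64°, +145.08°, +159.57°, +165.74°.
Eastward gaps between consecutive values (wrapping around): 17.28°, 290.00°, 3.44°, 14.49°, 6.17°, 28.62°.
Largest gap = 290.00° ⇒ minimal covering band is its complement: 360° − 290.00° = 70.00°.
Band runs from +141.64° eastward to -148.36°, crossing the antimeridian.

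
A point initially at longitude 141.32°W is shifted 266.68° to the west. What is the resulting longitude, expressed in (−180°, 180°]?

Start at -141.32°; shift −266.68° → -408.00°.
-408.00° lies outside (−180°, 180°]; add 360° → -48.00°.

48.00°W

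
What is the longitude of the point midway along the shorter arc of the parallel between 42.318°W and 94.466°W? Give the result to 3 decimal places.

68.392°W

Signed shortest Δλ from -42.318° to -94.466° is -52.148°.
Midpoint longitude = -42.318° + (-52.148°)/2 = -42.318° − 26.074° = -68.392°.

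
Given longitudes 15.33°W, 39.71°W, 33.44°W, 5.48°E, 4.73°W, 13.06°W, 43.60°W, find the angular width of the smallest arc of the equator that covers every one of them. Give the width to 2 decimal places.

Sort the longitudes: -43.60°, -39.71°, -33.44°, -15.33°, -13.06°, -4.73°, +5.48°.
Eastward gaps between consecutive values (wrapping around): 3.89°, 6.27°, 18.11°, 2.27°, 8.33°, 10.21°, 310.92°.
Largest gap = 310.92° ⇒ minimal covering band is its complement: 360° − 310.92° = 49.08°.
Band runs from -43.60° eastward to +5.48°.

49.08°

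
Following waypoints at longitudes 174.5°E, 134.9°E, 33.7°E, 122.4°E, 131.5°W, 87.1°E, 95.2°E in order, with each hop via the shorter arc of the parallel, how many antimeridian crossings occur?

Leg 1: +174.5° → +134.9°, shortest Δλ = -39.6° (west) — does not cross 180°.
Leg 2: +134.9° → +33.7°, shortest Δλ = -101.2° (west) — does not cross 180°.
Leg 3: +33.7° → +122.4°, shortest Δλ = 88.7° (east) — does not cross 180°.
Leg 4: +122.4° → -131.5°, shortest Δλ = 106.1° (east) — crosses 180°.
Leg 5: -131.5° → +87.1°, shortest Δλ = -141.4° (west) — crosses 180°.
Leg 6: +87.1° → +95.2°, shortest Δλ = 8.1° (east) — does not cross 180°.
Total crossings: 2.

2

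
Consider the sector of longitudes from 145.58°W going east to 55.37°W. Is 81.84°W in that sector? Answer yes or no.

Band width going east from -145.58° to -55.37°: ((-55.37 − -145.58) mod 360) = 90.21°.
Offset of -81.84° east of the west edge: ((-81.84 − -145.58) mod 360) = 63.74°.
63.74° ≤ 90.21° ⇒ inside.

Yes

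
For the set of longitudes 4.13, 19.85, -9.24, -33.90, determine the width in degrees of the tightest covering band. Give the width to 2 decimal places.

Sort the longitudes: -33.90°, -9.24°, +4.13°, +19.85°.
Eastward gaps between consecutive values (wrapping around): 24.66°, 13.37°, 15.72°, 306.25°.
Largest gap = 306.25° ⇒ minimal covering band is its complement: 360° − 306.25° = 53.75°.
Band runs from -33.90° eastward to +19.85°.

53.75°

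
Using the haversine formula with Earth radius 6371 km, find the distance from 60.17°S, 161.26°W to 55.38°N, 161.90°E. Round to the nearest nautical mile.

Δλ = 161.90 − -161.26 = 323.16°; wrapped into (−180°, 180°]: -36.84°.
Δφ = 55.38 − -60.17 = 115.55°.
a = sin²(Δφ/2) + cos φ₁ · cos φ₂ · sin²(Δλ/2) = 0.743866.
c = 2·atan2(√a, √(1−a)) = 2.08029 rad → d = 6371·c ≈ 13253.50 km ≈ 7156.32 nmi.

7156 nmi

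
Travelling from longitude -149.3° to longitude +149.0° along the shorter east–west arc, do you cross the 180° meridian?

Naïve |149.0 − -149.3| = 298.3° > 180°, so the shorter arc goes the other way round — across 180°.
Signed shortest Δλ = ((149.0 − -149.3 + 180) mod 360) − 180 = -61.7°.
Going west by 61.7° from -149.3° passes through 180° before reaching +149.0°.

Yes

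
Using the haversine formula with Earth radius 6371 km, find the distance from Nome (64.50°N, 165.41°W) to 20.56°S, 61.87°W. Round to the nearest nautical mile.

Δλ = -61.87 − -165.41 = 103.54°.
Δφ = -20.56 − 64.50 = -85.06°.
a = sin²(Δφ/2) + cos φ₁ · cos φ₂ · sin²(Δλ/2) = 0.705675.
c = 2·atan2(√a, √(1−a)) = 1.99473 rad → d = 6371·c ≈ 12708.43 km ≈ 6862.00 nmi.

6862 nmi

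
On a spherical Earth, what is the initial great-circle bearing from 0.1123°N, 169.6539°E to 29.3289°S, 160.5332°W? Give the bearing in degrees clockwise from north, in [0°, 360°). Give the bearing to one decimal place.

Δλ = -160.5332 − 169.6539 = -330.1871°; wrapped into (−180°, 180°]: 29.8129°.
θ = atan2( sin Δλ · cos φ₂ , cos φ₁ · sin φ₂ − sin φ₁ · cos φ₂ · cos Δλ )
  = atan2(0.43344, -0.49130) = 138.580° → normalised to [0°, 360°): 138.580°.

138.6°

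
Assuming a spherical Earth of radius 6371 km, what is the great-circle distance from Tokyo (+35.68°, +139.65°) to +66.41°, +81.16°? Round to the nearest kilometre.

5028 km

Δλ = 81.16 − 139.65 = -58.49°.
Δφ = 66.41 − 35.68 = 30.73°.
a = sin²(Δφ/2) + cos φ₁ · cos φ₂ · sin²(Δλ/2) = 0.147794.
c = 2·atan2(√a, √(1−a)) = 0.78920 rad → d = 6371·c ≈ 5028.00 km.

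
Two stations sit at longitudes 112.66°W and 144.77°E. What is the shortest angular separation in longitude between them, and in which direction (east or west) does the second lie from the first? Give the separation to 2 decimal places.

102.57° west

Raw difference: 144.77 − -112.66 = 257.43°.
Normalise into (−180°, 180°]: 257.43° − 360° = -102.57°.
Negative ⇒ the second point lies to the west; separation 102.57°.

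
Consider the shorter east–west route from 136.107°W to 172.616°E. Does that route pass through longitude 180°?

Yes

Naïve |172.616 − -136.107| = 308.723° > 180°, so the shorter arc goes the other way round — across 180°.
Signed shortest Δλ = ((172.616 − -136.107 + 180) mod 360) − 180 = -51.277°.
Going west by 51.277° from -136.107° passes through 180° before reaching +172.616°.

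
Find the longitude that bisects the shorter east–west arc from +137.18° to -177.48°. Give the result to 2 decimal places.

Signed shortest Δλ from +137.18° to -177.48° is +45.34°.
Midpoint longitude = +137.18° + (+45.34°)/2 = +137.18° + 22.67° = +159.85°.
(The naïve average (+137.18 + -177.48)/2 = -20.15° is on the wrong side of the globe.)

+159.85°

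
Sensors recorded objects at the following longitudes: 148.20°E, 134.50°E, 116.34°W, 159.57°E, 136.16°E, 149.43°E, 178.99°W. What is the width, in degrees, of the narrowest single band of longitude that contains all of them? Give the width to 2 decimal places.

109.16°

Sort the longitudes: -178.99°, -116.34°, +134.50°, +136.16°, +148.20°, +149.43°, +159.57°.
Eastward gaps between consecutive values (wrapping around): 62.65°, 250.84°, 1.66°, 12.04°, 1.23°, 10.14°, 21.44°.
Largest gap = 250.84° ⇒ minimal covering band is its complement: 360° − 250.84° = 109.16°.
Band runs from +134.50° eastward to -116.34°, crossing the antimeridian.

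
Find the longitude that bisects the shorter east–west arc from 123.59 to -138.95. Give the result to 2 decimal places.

Signed shortest Δλ from +123.59° to -138.95° is +97.46°.
Midpoint longitude = +123.59° + (+97.46°)/2 = +123.59° + 48.73° = +172.32°.
(The naïve average (+123.59 + -138.95)/2 = -7.68° is on the wrong side of the globe.)

+172.32°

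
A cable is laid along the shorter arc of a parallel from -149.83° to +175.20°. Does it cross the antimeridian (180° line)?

Naïve |175.20 − -149.83| = 325.03° > 180°, so the shorter arc goes the other way round — across 180°.
Signed shortest Δλ = ((175.20 − -149.83 + 180) mod 360) − 180 = -34.97°.
Going west by 34.97° from -149.83° passes through 180° before reaching +175.20°.

Yes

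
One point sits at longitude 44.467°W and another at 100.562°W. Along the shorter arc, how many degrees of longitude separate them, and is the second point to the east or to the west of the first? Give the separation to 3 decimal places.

56.095° west

Raw difference: -100.562 − -44.467 = -56.095°.
Normalise into (−180°, 180°]: -56.095° stays -56.095°.
Negative ⇒ the second point lies to the west; separation 56.095°.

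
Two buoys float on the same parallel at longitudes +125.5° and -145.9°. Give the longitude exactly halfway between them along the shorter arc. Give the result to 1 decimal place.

Signed shortest Δλ from +125.5° to -145.9° is +88.6°.
Midpoint longitude = +125.5° + (+88.6°)/2 = +125.5° + 44.3° = +169.8°.
(The naïve average (+125.5 + -145.9)/2 = -10.2° is on the wrong side of the globe.)

+169.8°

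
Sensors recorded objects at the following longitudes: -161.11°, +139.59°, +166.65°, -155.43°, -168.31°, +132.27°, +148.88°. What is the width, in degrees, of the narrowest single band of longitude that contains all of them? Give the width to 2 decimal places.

Sort the longitudes: -168.31°, -161.11°, -155.43°, +132.27°, +139.59°, +148.88°, +166.65°.
Eastward gaps between consecutive values (wrapping around): 7.20°, 5.68°, 287.70°, 7.32°, 9.29°, 17.77°, 25.04°.
Largest gap = 287.70° ⇒ minimal covering band is its complement: 360° − 287.70° = 72.30°.
Band runs from +132.27° eastward to -155.43°, crossing the antimeridian.

72.30°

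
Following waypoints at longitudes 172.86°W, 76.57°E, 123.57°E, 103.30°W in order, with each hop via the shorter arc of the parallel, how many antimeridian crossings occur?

2

Leg 1: -172.86° → +76.57°, shortest Δλ = -110.57° (west) — crosses 180°.
Leg 2: +76.57° → +123.57°, shortest Δλ = 47.0° (east) — does not cross 180°.
Leg 3: +123.57° → -103.30°, shortest Δλ = 133.13° (east) — crosses 180°.
Total crossings: 2.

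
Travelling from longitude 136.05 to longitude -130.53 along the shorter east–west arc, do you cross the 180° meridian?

Yes

Naïve |-130.53 − 136.05| = 266.58° > 180°, so the shorter arc goes the other way round — across 180°.
Signed shortest Δλ = ((-130.53 − 136.05 + 180) mod 360) − 180 = 93.42°.
Going east by 93.42° from +136.05° passes through 180° before reaching -130.53°.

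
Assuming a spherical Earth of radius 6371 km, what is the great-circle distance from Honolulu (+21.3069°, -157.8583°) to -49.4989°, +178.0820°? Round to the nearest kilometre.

Δλ = 178.0820 − -157.8583 = 335.9403°; wrapped into (−180°, 180°]: -24.0597°.
Δφ = -49.4989 − 21.3069 = -70.8058°.
a = sin²(Δφ/2) + cos φ₁ · cos φ₂ · sin²(Δλ/2) = 0.361898.
c = 2·atan2(√a, √(1−a)) = 1.29095 rad → d = 6371·c ≈ 8224.67 km.

8225 km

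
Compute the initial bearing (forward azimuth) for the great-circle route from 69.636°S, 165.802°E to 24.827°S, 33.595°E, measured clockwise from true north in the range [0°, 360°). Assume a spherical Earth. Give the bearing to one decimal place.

223.1°

Δλ = 33.595 − 165.802 = -132.207°.
θ = atan2( sin Δλ · cos φ₂ , cos φ₁ · sin φ₂ − sin φ₁ · cos φ₂ · cos Δλ )
  = atan2(-0.67226, -0.71773) = -136.873° → normalised to [0°, 360°): 223.127°.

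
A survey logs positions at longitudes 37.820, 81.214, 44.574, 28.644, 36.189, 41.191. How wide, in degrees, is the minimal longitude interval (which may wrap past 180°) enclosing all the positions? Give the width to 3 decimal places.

Sort the longitudes: +28.644°, +36.189°, +37.820°, +41.191°, +44.574°, +81.214°.
Eastward gaps between consecutive values (wrapping around): 7.545°, 1.631°, 3.371°, 3.383°, 36.640°, 307.430°.
Largest gap = 307.430° ⇒ minimal covering band is its complement: 360° − 307.430° = 52.570°.
Band runs from +28.644° eastward to +81.214°.

52.570°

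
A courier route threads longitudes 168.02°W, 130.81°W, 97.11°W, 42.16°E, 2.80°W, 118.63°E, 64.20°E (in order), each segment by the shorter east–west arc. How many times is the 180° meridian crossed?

Leg 1: -168.02° → -130.81°, shortest Δλ = 37.21° (east) — does not cross 180°.
Leg 2: -130.81° → -97.11°, shortest Δλ = 33.7° (east) — does not cross 180°.
Leg 3: -97.11° → +42.16°, shortest Δλ = 139.27° (east) — does not cross 180°.
Leg 4: +42.16° → -2.80°, shortest Δλ = -44.96° (west) — does not cross 180°.
Leg 5: -2.80° → +118.63°, shortest Δλ = 121.43° (east) — does not cross 180°.
Leg 6: +118.63° → +64.20°, shortest Δλ = -54.43° (west) — does not cross 180°.
Total crossings: 0.

0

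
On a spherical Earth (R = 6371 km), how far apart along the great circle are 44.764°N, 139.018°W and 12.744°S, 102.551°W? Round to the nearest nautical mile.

3982 nmi

Δλ = -102.551 − -139.018 = 36.467°.
Δφ = -12.744 − 44.764 = -57.508°.
a = sin²(Δφ/2) + cos φ₁ · cos φ₂ · sin²(Δλ/2) = 0.299207.
c = 2·atan2(√a, √(1−a)) = 1.15755 rad → d = 6371·c ≈ 7374.74 km ≈ 3982.04 nmi.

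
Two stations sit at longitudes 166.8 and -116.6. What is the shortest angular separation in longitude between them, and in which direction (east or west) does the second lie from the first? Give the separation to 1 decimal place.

76.6° east

Raw difference: -116.6 − 166.8 = -283.4°.
Normalise into (−180°, 180°]: -283.4° + 360° = 76.6°.
Positive ⇒ the second point lies to the east; separation 76.6°.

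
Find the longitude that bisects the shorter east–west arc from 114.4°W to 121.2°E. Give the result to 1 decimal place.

Signed shortest Δλ from -114.4° to +121.2° is -124.4°.
Midpoint longitude = -114.4° + (-124.4°)/2 = -114.4° − 62.2° = -176.6°.
(The naïve average (-114.4 + +121.2)/2 = 3.4° is on the wrong side of the globe.)

176.6°W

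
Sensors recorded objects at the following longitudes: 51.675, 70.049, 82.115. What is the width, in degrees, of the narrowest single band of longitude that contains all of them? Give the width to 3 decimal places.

30.440°

Sort the longitudes: +51.675°, +70.049°, +82.115°.
Eastward gaps between consecutive values (wrapping around): 18.374°, 12.066°, 329.560°.
Largest gap = 329.560° ⇒ minimal covering band is its complement: 360° − 329.560° = 30.440°.
Band runs from +51.675° eastward to +82.115°.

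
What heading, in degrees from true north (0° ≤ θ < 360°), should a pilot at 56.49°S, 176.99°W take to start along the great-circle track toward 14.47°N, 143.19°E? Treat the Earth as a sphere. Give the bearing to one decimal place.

Δλ = 143.19 − -176.99 = 320.18°; wrapped into (−180°, 180°]: -39.82°.
θ = atan2( sin Δλ · cos φ₂ , cos φ₁ · sin φ₂ − sin φ₁ · cos φ₂ · cos Δλ )
  = atan2(-0.62006, 0.75804) = -39.283° → normalised to [0°, 360°): 320.717°.

320.7°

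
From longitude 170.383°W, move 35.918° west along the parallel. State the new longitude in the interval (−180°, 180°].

Start at -170.383°; shift −35.918° → -206.301°.
-206.301° lies outside (−180°, 180°]; add 360° → +153.699°.

153.699°E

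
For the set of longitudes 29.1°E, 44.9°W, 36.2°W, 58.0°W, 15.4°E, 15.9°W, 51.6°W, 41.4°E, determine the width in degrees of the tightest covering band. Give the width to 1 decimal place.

Sort the longitudes: -58.0°, -51.6°, -44.9°, -36.2°, -15.9°, +15.4°, +29.1°, +41.4°.
Eastward gaps between consecutive values (wrapping around): 6.4°, 6.7°, 8.7°, 20.3°, 31.3°, 13.7°, 12.3°, 260.6°.
Largest gap = 260.6° ⇒ minimal covering band is its complement: 360° − 260.6° = 99.4°.
Band runs from -58.0° eastward to +41.4°.

99.4°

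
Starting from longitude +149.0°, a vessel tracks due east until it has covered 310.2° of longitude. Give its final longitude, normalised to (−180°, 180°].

Start at +149.0°; shift +310.2° → +459.2°.
+459.2° lies outside (−180°, 180°]; subtract 360° → +99.2°.

+99.2°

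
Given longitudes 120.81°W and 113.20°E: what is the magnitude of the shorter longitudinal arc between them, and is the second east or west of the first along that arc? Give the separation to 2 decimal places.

125.99° west

Raw difference: 113.20 − -120.81 = 234.01°.
Normalise into (−180°, 180°]: 234.01° − 360° = -125.99°.
Negative ⇒ the second point lies to the west; separation 125.99°.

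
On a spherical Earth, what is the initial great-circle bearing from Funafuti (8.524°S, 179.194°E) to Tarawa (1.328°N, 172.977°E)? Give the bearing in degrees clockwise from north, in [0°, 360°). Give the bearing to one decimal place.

Δλ = 172.977 − 179.194 = -6.217°.
θ = atan2( sin Δλ · cos φ₂ , cos φ₁ · sin φ₂ − sin φ₁ · cos φ₂ · cos Δλ )
  = atan2(-0.10827, 0.17023) = -32.456° → normalised to [0°, 360°): 327.544°.

327.5°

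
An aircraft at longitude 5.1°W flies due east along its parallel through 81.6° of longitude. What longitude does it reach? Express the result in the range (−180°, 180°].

76.5°E

Start at -5.1°; shift +81.6° → +76.5°.
+76.5° already lies in (−180°, 180°].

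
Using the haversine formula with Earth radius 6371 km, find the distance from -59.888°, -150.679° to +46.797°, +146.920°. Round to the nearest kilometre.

13135 km

Δλ = 146.920 − -150.679 = 297.599°; wrapped into (−180°, 180°]: -62.401°.
Δφ = 46.797 − -59.888 = 106.685°.
a = sin²(Δφ/2) + cos φ₁ · cos φ₂ · sin²(Δλ/2) = 0.735723.
c = 2·atan2(√a, √(1−a)) = 2.06173 rad → d = 6371·c ≈ 13135.26 km.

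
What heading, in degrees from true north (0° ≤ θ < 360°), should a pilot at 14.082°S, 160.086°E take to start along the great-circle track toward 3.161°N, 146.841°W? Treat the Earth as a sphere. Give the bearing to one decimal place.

Δλ = -146.841 − 160.086 = -306.927°; wrapped into (−180°, 180°]: 53.073°.
θ = atan2( sin Δλ · cos φ₂ , cos φ₁ · sin φ₂ − sin φ₁ · cos φ₂ · cos Δλ )
  = atan2(0.79819, 0.19944) = 75.971° → normalised to [0°, 360°): 75.971°.

76.0°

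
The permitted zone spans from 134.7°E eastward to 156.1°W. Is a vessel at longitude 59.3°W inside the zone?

No

Band width going east from +134.7° to -156.1°: ((-156.1 − 134.7) mod 360) = 69.2°.
Offset of -59.3° east of the west edge: ((-59.3 − 134.7) mod 360) = 166.0°.
166.0° > 69.2° ⇒ outside.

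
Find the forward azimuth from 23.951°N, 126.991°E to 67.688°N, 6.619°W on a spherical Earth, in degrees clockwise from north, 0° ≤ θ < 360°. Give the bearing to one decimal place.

Δλ = -6.619 − 126.991 = -133.610°.
θ = atan2( sin Δλ · cos φ₂ , cos φ₁ · sin φ₂ − sin φ₁ · cos φ₂ · cos Δλ )
  = atan2(-0.27489, 0.95177) = -16.109° → normalised to [0°, 360°): 343.891°.

343.9°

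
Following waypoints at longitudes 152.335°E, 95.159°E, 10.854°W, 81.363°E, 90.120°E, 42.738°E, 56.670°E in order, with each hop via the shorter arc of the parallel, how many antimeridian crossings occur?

Leg 1: +152.335° → +95.159°, shortest Δλ = -57.176° (west) — does not cross 180°.
Leg 2: +95.159° → -10.854°, shortest Δλ = -106.013° (west) — does not cross 180°.
Leg 3: -10.854° → +81.363°, shortest Δλ = 92.217° (east) — does not cross 180°.
Leg 4: +81.363° → +90.120°, shortest Δλ = 8.757° (east) — does not cross 180°.
Leg 5: +90.120° → +42.738°, shortest Δλ = -47.382° (west) — does not cross 180°.
Leg 6: +42.738° → +56.670°, shortest Δλ = 13.932° (east) — does not cross 180°.
Total crossings: 0.

0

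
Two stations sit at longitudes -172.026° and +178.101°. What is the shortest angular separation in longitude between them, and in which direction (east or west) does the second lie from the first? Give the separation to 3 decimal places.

9.873° west

Raw difference: 178.101 − -172.026 = 350.127°.
Normalise into (−180°, 180°]: 350.127° − 360° = -9.873°.
Negative ⇒ the second point lies to the west; separation 9.873°.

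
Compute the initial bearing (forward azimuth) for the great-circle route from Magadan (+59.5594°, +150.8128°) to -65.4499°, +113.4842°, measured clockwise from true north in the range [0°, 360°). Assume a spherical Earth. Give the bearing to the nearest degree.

Δλ = 113.4842 − 150.8128 = -37.3286°.
θ = atan2( sin Δλ · cos φ₂ , cos φ₁ · sin φ₂ − sin φ₁ · cos φ₂ · cos Δλ )
  = atan2(-0.25195, -0.74569) = -161.331° → normalised to [0°, 360°): 198.669°.

199°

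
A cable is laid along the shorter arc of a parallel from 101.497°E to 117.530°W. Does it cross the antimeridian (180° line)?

Yes

Naïve |-117.530 − 101.497| = 219.027° > 180°, so the shorter arc goes the other way round — across 180°.
Signed shortest Δλ = ((-117.530 − 101.497 + 180) mod 360) − 180 = 140.973°.
Going east by 140.973° from +101.497° passes through 180° before reaching -117.530°.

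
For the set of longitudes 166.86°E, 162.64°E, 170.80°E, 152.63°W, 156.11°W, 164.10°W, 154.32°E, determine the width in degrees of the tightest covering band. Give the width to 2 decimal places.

53.05°

Sort the longitudes: -164.10°, -156.11°, -152.63°, +154.32°, +162.64°, +166.86°, +170.80°.
Eastward gaps between consecutive values (wrapping around): 7.99°, 3.48°, 306.95°, 8.32°, 4.22°, 3.94°, 25.10°.
Largest gap = 306.95° ⇒ minimal covering band is its complement: 360° − 306.95° = 53.05°.
Band runs from +154.32° eastward to -152.63°, crossing the antimeridian.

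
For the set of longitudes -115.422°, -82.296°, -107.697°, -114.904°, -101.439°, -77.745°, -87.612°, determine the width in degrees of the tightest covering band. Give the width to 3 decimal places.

Sort the longitudes: -115.422°, -114.904°, -107.697°, -101.439°, -87.612°, -82.296°, -77.745°.
Eastward gaps between consecutive values (wrapping around): 0.518°, 7.207°, 6.258°, 13.827°, 5.316°, 4.551°, 322.323°.
Largest gap = 322.323° ⇒ minimal covering band is its complement: 360° − 322.323° = 37.677°.
Band runs from -115.422° eastward to -77.745°.

37.677°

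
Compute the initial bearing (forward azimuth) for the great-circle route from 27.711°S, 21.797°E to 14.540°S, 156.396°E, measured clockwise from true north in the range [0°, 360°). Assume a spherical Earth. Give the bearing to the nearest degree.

128°

Δλ = 156.396 − 21.797 = 134.599°.
θ = atan2( sin Δλ · cos φ₂ , cos φ₁ · sin φ₂ − sin φ₁ · cos φ₂ · cos Δλ )
  = atan2(0.68923, -0.53831) = 127.991° → normalised to [0°, 360°): 127.991°.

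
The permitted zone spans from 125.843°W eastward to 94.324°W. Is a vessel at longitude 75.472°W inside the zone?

No

Band width going east from -125.843° to -94.324°: ((-94.324 − -125.843) mod 360) = 31.519°.
Offset of -75.472° east of the west edge: ((-75.472 − -125.843) mod 360) = 50.371°.
50.371° > 31.519° ⇒ outside.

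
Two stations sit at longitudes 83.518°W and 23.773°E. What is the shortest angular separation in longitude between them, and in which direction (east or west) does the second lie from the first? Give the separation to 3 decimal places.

107.291° east

Raw difference: 23.773 − -83.518 = 107.291°.
Normalise into (−180°, 180°]: 107.291° stays 107.291°.
Positive ⇒ the second point lies to the east; separation 107.291°.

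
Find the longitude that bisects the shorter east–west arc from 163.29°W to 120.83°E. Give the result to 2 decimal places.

Signed shortest Δλ from -163.29° to +120.83° is -75.88°.
Midpoint longitude = -163.29° + (-75.88°)/2 = -163.29° − 37.94° = -201.23°.
Normalise into (−180°, 180°]: +158.77°.
(The naïve average (-163.29 + +120.83)/2 = -21.23° is on the wrong side of the globe.)

158.77°E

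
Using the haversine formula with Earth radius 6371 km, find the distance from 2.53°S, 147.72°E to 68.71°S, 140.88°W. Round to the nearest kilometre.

9004 km

Δλ = -140.88 − 147.72 = -288.60°; wrapped into (−180°, 180°]: 71.40°.
Δφ = -68.71 − -2.53 = -66.18°.
a = sin²(Δφ/2) + cos φ₁ · cos φ₂ · sin²(Δλ/2) = 0.421586.
c = 2·atan2(√a, √(1−a)) = 1.41332 rad → d = 6371·c ≈ 9004.25 km.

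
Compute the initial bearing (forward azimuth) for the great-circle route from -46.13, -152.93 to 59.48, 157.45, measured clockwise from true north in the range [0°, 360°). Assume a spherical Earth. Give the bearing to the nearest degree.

335°

Δλ = 157.45 − -152.93 = 310.38°; wrapped into (−180°, 180°]: -49.62°.
θ = atan2( sin Δλ · cos φ₂ , cos φ₁ · sin φ₂ − sin φ₁ · cos φ₂ · cos Δλ )
  = atan2(-0.38685, 0.83419) = -24.879° → normalised to [0°, 360°): 335.121°.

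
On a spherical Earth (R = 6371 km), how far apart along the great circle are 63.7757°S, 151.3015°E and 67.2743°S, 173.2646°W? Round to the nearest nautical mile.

Δλ = -173.2646 − 151.3015 = -324.5661°; wrapped into (−180°, 180°]: 35.4339°.
Δφ = -67.2743 − -63.7757 = -3.4986°.
a = sin²(Δφ/2) + cos φ₁ · cos φ₂ · sin²(Δλ/2) = 0.016741.
c = 2·atan2(√a, √(1−a)) = 0.25950 rad → d = 6371·c ≈ 1653.28 km ≈ 892.70 nmi.

893 nmi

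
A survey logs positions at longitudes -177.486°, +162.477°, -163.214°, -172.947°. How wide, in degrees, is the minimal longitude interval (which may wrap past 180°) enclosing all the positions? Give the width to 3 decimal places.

Sort the longitudes: -177.486°, -172.947°, -163.214°, +162.477°.
Eastward gaps between consecutive values (wrapping around): 4.539°, 9.733°, 325.691°, 20.037°.
Largest gap = 325.691° ⇒ minimal covering band is its complement: 360° − 325.691° = 34.309°.
Band runs from +162.477° eastward to -163.214°, crossing the antimeridian.

34.309°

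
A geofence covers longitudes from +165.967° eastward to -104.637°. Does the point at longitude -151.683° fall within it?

Yes

Band width going east from +165.967° to -104.637°: ((-104.637 − 165.967) mod 360) = 89.396°.
Offset of -151.683° east of the west edge: ((-151.683 − 165.967) mod 360) = 42.350°.
42.350° ≤ 89.396° ⇒ inside.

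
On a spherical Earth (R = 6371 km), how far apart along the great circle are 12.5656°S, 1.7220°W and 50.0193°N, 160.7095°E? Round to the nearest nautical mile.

Δλ = 160.7095 − -1.7220 = 162.4315°.
Δφ = 50.0193 − -12.5656 = 62.5849°.
a = sin²(Δφ/2) + cos φ₁ · cos φ₂ · sin²(Δλ/2) = 0.882297.
c = 2·atan2(√a, √(1−a)) = 2.44121 rad → d = 6371·c ≈ 15552.93 km ≈ 8397.91 nmi.

8398 nmi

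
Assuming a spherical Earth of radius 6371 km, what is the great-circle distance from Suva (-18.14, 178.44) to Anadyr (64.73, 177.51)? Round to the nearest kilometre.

9215 km

Δλ = 177.51 − 178.44 = -0.93°.
Δφ = 64.73 − -18.14 = 82.87°.
a = sin²(Δφ/2) + cos φ₁ · cos φ₂ · sin²(Δλ/2) = 0.437966.
c = 2·atan2(√a, √(1−a)) = 1.44641 rad → d = 6371·c ≈ 9215.07 km.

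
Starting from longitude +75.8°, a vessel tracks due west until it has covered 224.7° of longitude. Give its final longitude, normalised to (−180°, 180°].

-148.9°

Start at +75.8°; shift −224.7° → -148.9°.
-148.9° already lies in (−180°, 180°].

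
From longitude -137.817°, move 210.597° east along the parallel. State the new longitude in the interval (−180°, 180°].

Start at -137.817°; shift +210.597° → +72.780°.
+72.780° already lies in (−180°, 180°].

+72.780°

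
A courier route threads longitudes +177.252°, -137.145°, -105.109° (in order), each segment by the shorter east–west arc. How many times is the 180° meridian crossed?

1

Leg 1: +177.252° → -137.145°, shortest Δλ = 45.603° (east) — crosses 180°.
Leg 2: -137.145° → -105.109°, shortest Δλ = 32.036° (east) — does not cross 180°.
Total crossings: 1.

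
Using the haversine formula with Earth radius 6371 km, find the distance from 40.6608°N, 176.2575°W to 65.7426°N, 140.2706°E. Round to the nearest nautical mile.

2095 nmi

Δλ = 140.2706 − -176.2575 = 316.5281°; wrapped into (−180°, 180°]: -43.4719°.
Δφ = 65.7426 − 40.6608 = 25.0818°.
a = sin²(Δφ/2) + cos φ₁ · cos φ₂ · sin²(Δλ/2) = 0.089890.
c = 2·atan2(√a, √(1−a)) = 0.60900 rad → d = 6371·c ≈ 3879.93 km ≈ 2095.00 nmi.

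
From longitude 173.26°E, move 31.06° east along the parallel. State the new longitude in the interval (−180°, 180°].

155.68°W

Start at +173.26°; shift +31.06° → +204.32°.
+204.32° lies outside (−180°, 180°]; subtract 360° → -155.68°.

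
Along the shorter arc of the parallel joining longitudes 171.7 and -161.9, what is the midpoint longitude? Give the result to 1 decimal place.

-175.1°

Signed shortest Δλ from +171.7° to -161.9° is +26.4°.
Midpoint longitude = +171.7° + (+26.4°)/2 = +171.7° + 13.2° = +184.9°.
Normalise into (−180°, 180°]: -175.1°.
(The naïve average (+171.7 + -161.9)/2 = 4.9° is on the wrong side of the globe.)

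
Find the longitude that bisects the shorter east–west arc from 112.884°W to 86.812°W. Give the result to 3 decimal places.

Signed shortest Δλ from -112.884° to -86.812° is +26.072°.
Midpoint longitude = -112.884° + (+26.072°)/2 = -112.884° + 13.036° = -99.848°.

99.848°W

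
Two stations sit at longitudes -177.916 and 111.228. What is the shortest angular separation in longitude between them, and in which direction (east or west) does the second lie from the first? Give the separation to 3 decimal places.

Raw difference: 111.228 − -177.916 = 289.144°.
Normalise into (−180°, 180°]: 289.144° − 360° = -70.856°.
Negative ⇒ the second point lies to the west; separation 70.856°.

70.856° west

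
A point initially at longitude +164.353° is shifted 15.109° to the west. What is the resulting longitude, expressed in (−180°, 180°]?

+149.244°

Start at +164.353°; shift −15.109° → +149.244°.
+149.244° already lies in (−180°, 180°].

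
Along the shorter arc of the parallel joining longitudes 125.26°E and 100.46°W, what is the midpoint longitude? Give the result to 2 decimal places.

167.60°W

Signed shortest Δλ from +125.26° to -100.46° is +134.28°.
Midpoint longitude = +125.26° + (+134.28°)/2 = +125.26° + 67.14° = +192.40°.
Normalise into (−180°, 180°]: -167.60°.
(The naïve average (+125.26 + -100.46)/2 = 12.4° is on the wrong side of the globe.)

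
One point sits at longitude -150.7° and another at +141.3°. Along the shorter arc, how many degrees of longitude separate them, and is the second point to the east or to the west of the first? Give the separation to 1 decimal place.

Raw difference: 141.3 − -150.7 = 292.0°.
Normalise into (−180°, 180°]: 292.0° − 360° = -68.0°.
Negative ⇒ the second point lies to the west; separation 68.0°.

68.0° west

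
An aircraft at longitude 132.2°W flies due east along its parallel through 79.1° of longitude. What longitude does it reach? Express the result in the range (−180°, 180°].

Start at -132.2°; shift +79.1° → -53.1°.
-53.1° already lies in (−180°, 180°].

53.1°W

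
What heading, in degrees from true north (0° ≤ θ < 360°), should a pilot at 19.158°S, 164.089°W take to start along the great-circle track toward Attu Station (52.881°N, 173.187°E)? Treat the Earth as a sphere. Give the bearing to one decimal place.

Δλ = 173.187 − -164.089 = 337.276°; wrapped into (−180°, 180°]: -22.724°.
θ = atan2( sin Δλ · cos φ₂ , cos φ₁ · sin φ₂ − sin φ₁ · cos φ₂ · cos Δλ )
  = atan2(-0.23312, 0.93589) = -13.987° → normalised to [0°, 360°): 346.013°.

346.0°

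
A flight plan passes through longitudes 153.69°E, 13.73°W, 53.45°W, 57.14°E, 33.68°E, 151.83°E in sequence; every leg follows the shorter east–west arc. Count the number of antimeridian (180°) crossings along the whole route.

0

Leg 1: +153.69° → -13.73°, shortest Δλ = -167.42° (west) — does not cross 180°.
Leg 2: -13.73° → -53.45°, shortest Δλ = -39.72° (west) — does not cross 180°.
Leg 3: -53.45° → +57.14°, shortest Δλ = 110.59° (east) — does not cross 180°.
Leg 4: +57.14° → +33.68°, shortest Δλ = -23.46° (west) — does not cross 180°.
Leg 5: +33.68° → +151.83°, shortest Δλ = 118.15° (east) — does not cross 180°.
Total crossings: 0.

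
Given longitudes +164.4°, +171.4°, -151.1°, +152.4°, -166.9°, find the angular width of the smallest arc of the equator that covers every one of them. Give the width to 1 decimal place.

Sort the longitudes: -166.9°, -151.1°, +152.4°, +164.4°, +171.4°.
Eastward gaps between consecutive values (wrapping around): 15.8°, 303.5°, 12.0°, 7.0°, 21.7°.
Largest gap = 303.5° ⇒ minimal covering band is its complement: 360° − 303.5° = 56.5°.
Band runs from +152.4° eastward to -151.1°, crossing the antimeridian.

56.5°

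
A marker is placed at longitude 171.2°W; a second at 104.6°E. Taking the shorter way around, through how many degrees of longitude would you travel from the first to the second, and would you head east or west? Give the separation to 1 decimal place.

Raw difference: 104.6 − -171.2 = 275.8°.
Normalise into (−180°, 180°]: 275.8° − 360° = -84.2°.
Negative ⇒ the second point lies to the west; separation 84.2°.

84.2° west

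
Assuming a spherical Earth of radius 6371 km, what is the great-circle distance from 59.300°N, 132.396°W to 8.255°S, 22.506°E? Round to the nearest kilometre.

Δλ = 22.506 − -132.396 = 154.902°.
Δφ = -8.255 − 59.300 = -67.555°.
a = sin²(Δφ/2) + cos φ₁ · cos φ₂ · sin²(Δλ/2) = 0.790503.
c = 2·atan2(√a, √(1−a)) = 2.19076 rad → d = 6371·c ≈ 13957.33 km.

13957 km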